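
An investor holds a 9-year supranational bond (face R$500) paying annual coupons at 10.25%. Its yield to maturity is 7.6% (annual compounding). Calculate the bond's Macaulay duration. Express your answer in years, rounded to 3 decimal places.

6.501 years

Periodic yield y = 0.076. Discount each cash flow and weight by its year:
  t   CF        PV=CF/(1+0.076)^t    t·PV
  1        51.25        47.6301        47.6301
  2        51.25        44.2659        88.5318
  3        51.25        41.1393       123.4179
  4        51.25        38.2336       152.9343
  5        51.25        35.5331       177.6653
  6        51.25        33.0233       198.1397
  7        51.25        30.6908       214.8355
  8        51.25        28.5230       228.1843
  9       551.25       285.1269     2,566.1419
  Σ                    584.1659     3,797.4807
Price P = Σ PV = 584.1659.
Macaulay duration = Σ(t·PV) / P = 3,797.4807 / 584.1659 = 6.50069 years.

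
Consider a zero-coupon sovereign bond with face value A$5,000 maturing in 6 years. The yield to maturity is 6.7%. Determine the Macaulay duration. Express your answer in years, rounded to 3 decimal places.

6.000 years

A zero-coupon bond has a single cash flow at maturity, so its Macaulay duration equals its maturity: 6 years.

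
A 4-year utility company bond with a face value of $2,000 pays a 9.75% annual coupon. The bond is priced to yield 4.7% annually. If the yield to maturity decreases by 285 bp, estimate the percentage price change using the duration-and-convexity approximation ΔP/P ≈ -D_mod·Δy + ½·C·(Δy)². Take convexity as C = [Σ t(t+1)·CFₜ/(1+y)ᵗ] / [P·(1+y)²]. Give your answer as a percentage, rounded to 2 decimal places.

+10.27%

With y = 0.047:
  t   CF        PV=CF/(1+0.047)^t    t·PV        t(t+1)·PV
  1       195.00       186.2464       186.2464         372.4928
  2       195.00       177.8858       355.7716       1,067.3147
  3       195.00       169.9005       509.7014       2,038.8056
  4     2,195.00     1,826.6183     7,306.4731      36,532.3655
  Σ                  2,360.6509     8,358.1925      40,010.9786
P = 2,360.6509; D_Mac = 3.54063 yrs; D_mod = 3.38169 yrs; C = 15.46159.
Duration effect: -3.38169 × (-0.0285) = +0.096378
Convexity effect: 0.5 × 15.46159 × (-0.0285)² = +0.0062793
ΔP/P ≈ +0.096378 + 0.0062793 = +0.102658 = +10.2658%.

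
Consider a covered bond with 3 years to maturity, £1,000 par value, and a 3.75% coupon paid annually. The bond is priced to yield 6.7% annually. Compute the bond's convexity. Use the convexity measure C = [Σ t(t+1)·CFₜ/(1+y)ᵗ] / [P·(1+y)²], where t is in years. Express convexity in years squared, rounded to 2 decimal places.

With y = 0.067:
  t   CF        PV=CF/(1+0.067)^t    t·PV        t(t+1)·PV
  1        37.50        35.1453        35.1453          70.2905
  2        37.50        32.9384        65.8768         197.6304
  3     1,037.50       854.0727     2,562.2181      10,248.8726
  Σ                    922.1564     2,663.2402      10,516.7935
P = 922.1564.
Convexity = Σ t(t+1)·PV / [P·(1+y)²] = 10,516.7935 / (922.1564 × 1.138489) = 10.01728.

10.02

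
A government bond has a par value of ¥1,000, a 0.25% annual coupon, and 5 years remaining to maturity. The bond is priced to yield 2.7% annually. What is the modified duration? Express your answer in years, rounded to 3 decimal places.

4.843 years

Periodic yield y = 0.027. First find Macaulay duration:
  t   CF        PV=CF/(1+0.027)^t    t·PV
  1         2.50         2.4343         2.4343
  2         2.50         2.3703         4.7406
  3         2.50         2.3080         6.9239
  4         2.50         2.2473         8.9891
  5     1,002.50       877.4698     4,387.3488
  Σ                    886.8296     4,410.4367
P = 886.8296; Macaulay duration = 4,410.4367 / 886.8296 = 4.97326 years.
Modified duration = D_Mac / (1 + y) = 4.97326 / 1.027 = 4.84252 years.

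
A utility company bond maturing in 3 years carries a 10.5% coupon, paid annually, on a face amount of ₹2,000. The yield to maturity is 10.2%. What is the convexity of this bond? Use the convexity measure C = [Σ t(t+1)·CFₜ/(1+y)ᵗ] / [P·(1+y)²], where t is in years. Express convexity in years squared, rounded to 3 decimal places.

8.679

With y = 0.102:
  t   CF        PV=CF/(1+0.102)^t    t·PV        t(t+1)·PV
  1       210.00       190.5626       190.5626         381.1252
  2       210.00       172.9243       345.8487       1,037.5460
  3     2,210.00     1,651.3818     4,954.1454      19,816.5814
  Σ                  2,014.8687     5,490.5566      21,235.2526
P = 2,014.8687.
Convexity = Σ t(t+1)·PV / [P·(1+y)²] = 21,235.2526 / (2,014.8687 × 1.214404) = 8.67856.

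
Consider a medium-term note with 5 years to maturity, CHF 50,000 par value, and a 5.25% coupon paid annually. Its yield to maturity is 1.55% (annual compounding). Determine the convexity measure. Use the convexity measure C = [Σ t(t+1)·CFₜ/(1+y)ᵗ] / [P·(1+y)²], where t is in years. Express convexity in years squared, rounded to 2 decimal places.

25.74

With y = 0.0155:
  t   CF        PV=CF/(1+0.0155)^t    t·PV        t(t+1)·PV
  1     2,625.00     2,584.9335     2,584.9335       5,169.8671
  2     2,625.00     2,545.4786     5,090.9572      15,272.8717
  3     2,625.00     2,506.6259     7,519.8777      30,079.5109
  4     2,625.00     2,468.3662     9,873.4649      49,367.3247
  5    52,625.00    48,729.5578   243,647.7889   1,461,886.7333
  Σ                 58,834.9621   268,717.0223   1,561,776.3076
P = 58,834.9621.
Convexity = Σ t(t+1)·PV / [P·(1+y)²] = 1,561,776.3076 / (58,834.9621 × 1.031240) = 25.74089.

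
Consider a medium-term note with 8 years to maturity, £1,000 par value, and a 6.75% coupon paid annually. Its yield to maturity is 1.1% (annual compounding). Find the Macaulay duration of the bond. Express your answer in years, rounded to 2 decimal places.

6.72 years

Periodic yield y = 0.011. Discount each cash flow and weight by its year:
  t   CF        PV=CF/(1+0.011)^t    t·PV
  1        67.50        66.7656        66.7656
  2        67.50        66.0391       132.0783
  3        67.50        65.3206       195.9619
  4        67.50        64.6099       258.4396
  5        67.50        63.9069       319.5347
  6        67.50        63.2116       379.2696
  7        67.50        62.5238       437.6669
  8     1,067.50       978.0446     7,824.3564
  Σ                  1,430.4222     9,614.0731
Price P = Σ PV = 1,430.4222.
Macaulay duration = Σ(t·PV) / P = 9,614.0731 / 1,430.4222 = 6.72114 years.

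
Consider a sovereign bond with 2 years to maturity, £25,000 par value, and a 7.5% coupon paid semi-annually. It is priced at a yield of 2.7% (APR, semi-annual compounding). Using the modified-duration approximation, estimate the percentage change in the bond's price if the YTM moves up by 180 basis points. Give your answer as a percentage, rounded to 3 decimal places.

Periodic yield y = 0.0135. Modified duration first:
  t   CF        PV=CF/(1+0.0135)^t    t·PV
  1       937.50       925.0123       925.0123
  2       937.50       912.6910     1,825.3820
  3       937.50       900.5338     2,701.6014
  4    25,937.50    24,582.8993    98,331.5972
  Σ                 27,321.1364   103,783.5929
P = 27,321.1364; D_Mac = 3.79866 half-year periods = 1.89933 yrs; D_mod = 1.89933/(1+0.0135) = 1.87403 yrs.
ΔP/P ≈ -D_mod · Δy = -1.87403 × (+0.018) = -0.033733 = -3.3733%.

-3.373%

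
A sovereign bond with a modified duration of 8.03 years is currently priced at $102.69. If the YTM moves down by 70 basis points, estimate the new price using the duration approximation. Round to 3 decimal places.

Duration approximation: ΔP/P ≈ -D_mod · Δy = -8.03 × (-0.007) = +0.056210.
New price ≈ 102.69 × (1 + 0.056210) = 108.4622049.

$108.462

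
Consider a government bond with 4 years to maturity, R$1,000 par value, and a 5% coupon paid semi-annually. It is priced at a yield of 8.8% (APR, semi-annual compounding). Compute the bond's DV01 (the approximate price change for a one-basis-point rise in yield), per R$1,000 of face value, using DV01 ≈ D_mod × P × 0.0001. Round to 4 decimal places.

R$0.3054

Periodic yield y = 0.044.
  t   CF        PV=CF/(1+0.044)^t    t·PV
  1        25.00        23.9464        23.9464
  2        25.00        22.9371        45.8743
  3        25.00        21.9704        65.9113
  4        25.00        21.0445        84.1779
  5        25.00        20.1575       100.7877
  6        25.00        19.3080       115.8479
  7        25.00        18.4942       129.4597
  8     1,025.00       726.3064     5,810.4513
  Σ                    874.1646     6,376.4564
P = 874.1646; D_Mac = 7.29434 half-year periods = 3.64717 yrs; D_mod = 3.49346 yrs.
DV01 ≈ 3.49346 × 874.1646 × 0.0001 = 0.305386.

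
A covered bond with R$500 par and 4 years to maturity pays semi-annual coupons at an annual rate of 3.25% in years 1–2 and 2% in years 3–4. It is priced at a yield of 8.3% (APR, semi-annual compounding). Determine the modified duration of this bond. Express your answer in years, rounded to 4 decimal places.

Periodic yield y = 0.0415. First find Macaulay duration:
  t   CF        PV=CF/(1+0.0415)^t    t·PV
  1        8.125         7.8012         7.8012
  2        8.125         7.4904        14.9808
  3        8.125         7.1919        21.5758
  4        8.125         6.9054        27.6214
  5        5.000         4.0801        20.4006
  6        5.000         3.9175        23.5053
  7        5.000         3.7614        26.3301
  8      505.000       364.7684     2,918.1470
  Σ                    405.9164     3,060.3624
P = 405.9164; Macaulay duration = 3,060.3624 / 405.9164 = 7.53939 half-year periods = 3.76970 years.
Modified duration = D_Mac / (1 + y) = 3.76970 / 1.0415 = 3.61949 years.

3.6195 years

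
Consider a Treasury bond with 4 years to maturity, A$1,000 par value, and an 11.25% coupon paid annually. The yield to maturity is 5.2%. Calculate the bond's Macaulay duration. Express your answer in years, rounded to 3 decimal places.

Periodic yield y = 0.052. Discount each cash flow and weight by its year:
  t   CF        PV=CF/(1+0.052)^t    t·PV
  1       112.50       106.9392       106.9392
  2       112.50       101.6532       203.3064
  3       112.50        96.6285       289.8855
  4     1,112.50       908.3162     3,633.2648
  Σ                  1,213.5371     4,233.3959
Price P = Σ PV = 1,213.5371.
Macaulay duration = Σ(t·PV) / P = 4,233.3959 / 1,213.5371 = 3.48848 years.

3.488 years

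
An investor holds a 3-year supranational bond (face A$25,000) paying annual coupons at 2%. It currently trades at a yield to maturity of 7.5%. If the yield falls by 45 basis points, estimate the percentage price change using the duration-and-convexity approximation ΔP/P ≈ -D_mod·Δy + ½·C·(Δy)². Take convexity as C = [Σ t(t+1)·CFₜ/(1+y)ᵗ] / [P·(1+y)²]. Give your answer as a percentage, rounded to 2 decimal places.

+1.24%

With y = 0.075:
  t   CF        PV=CF/(1+0.075)^t    t·PV        t(t+1)·PV
  1       500.00       465.1163       465.1163         930.2326
  2       500.00       432.6663       865.3326       2,595.9978
  3    25,500.00    20,526.4945    61,579.4836     246,317.9343
  Σ                 21,424.2771    62,909.9325     249,844.1647
P = 21,424.2771; D_Mac = 2.93639 yrs; D_mod = 2.73152 yrs; C = 10.09128.
Duration effect: -2.73152 × (-0.0045) = +0.012292
Convexity effect: 0.5 × 10.09128 × (-0.0045)² = +0.0001022
ΔP/P ≈ +0.012292 + 0.0001022 = +0.012394 = +1.2394%.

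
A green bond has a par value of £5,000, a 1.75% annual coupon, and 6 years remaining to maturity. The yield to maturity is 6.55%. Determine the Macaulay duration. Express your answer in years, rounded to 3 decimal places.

5.704 years

Periodic yield y = 0.0655. Discount each cash flow and weight by its year:
  t   CF        PV=CF/(1+0.0655)^t    t·PV
  1        87.50        82.1211        82.1211
  2        87.50        77.0728       154.1456
  3        87.50        72.3349       217.0046
  4        87.50        67.8882       271.5528
  5        87.50        63.7149       318.5743
  6     5,087.50     3,476.8319    20,860.9916
  Σ                  3,839.9637    21,904.3900
Price P = Σ PV = 3,839.9637.
Macaulay duration = Σ(t·PV) / P = 21,904.3900 / 3,839.9637 = 5.70432 years.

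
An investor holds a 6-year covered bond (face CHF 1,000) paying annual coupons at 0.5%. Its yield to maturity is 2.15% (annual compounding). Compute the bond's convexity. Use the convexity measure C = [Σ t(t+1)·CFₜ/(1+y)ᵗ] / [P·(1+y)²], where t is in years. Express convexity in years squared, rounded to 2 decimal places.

39.55

With y = 0.0215:
  t   CF        PV=CF/(1+0.0215)^t    t·PV        t(t+1)·PV
  1         5.00         4.8948         4.8948           9.7895
  2         5.00         4.7917         9.5835          28.7504
  3         5.00         4.6909        14.0727          56.2906
  4         5.00         4.5922        18.3686          91.8431
  5         5.00         4.4955        22.4775         134.8650
  6     1,005.00       884.5774     5,307.4644      37,152.2505
  Σ                    908.0424     5,376.8614      37,473.7892
P = 908.0424.
Convexity = Σ t(t+1)·PV / [P·(1+y)²] = 37,473.7892 / (908.0424 × 1.043462) = 39.54984.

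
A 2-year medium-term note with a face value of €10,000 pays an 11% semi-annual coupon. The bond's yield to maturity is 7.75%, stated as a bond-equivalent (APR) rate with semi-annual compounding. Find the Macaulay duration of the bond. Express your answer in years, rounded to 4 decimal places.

1.8537 years

Periodic yield y = 0.03875. Discount each cash flow and weight by its period:
  t   CF        PV=CF/(1+0.03875)^t    t·PV
  1       550.00       529.4826       529.4826
  2       550.00       509.7305     1,019.4610
  3       550.00       490.7153     1,472.1458
  4    10,550.00     9,061.6715    36,246.6858
  Σ                 10,591.5998    39,267.7752
Price P = Σ PV = 10,591.5998.
Macaulay duration = Σ(t·PV) / P = 39,267.7752 / 10,591.5998 = 3.70745 half-year periods.
In years: 3.70745 / 2 = 1.85372 years.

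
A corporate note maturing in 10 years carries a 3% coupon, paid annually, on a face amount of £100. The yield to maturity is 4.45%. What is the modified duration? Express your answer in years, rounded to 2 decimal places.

Periodic yield y = 0.0445. First find Macaulay duration:
  t   CF        PV=CF/(1+0.0445)^t    t·PV
  1         3.00         2.8722         2.8722
  2         3.00         2.7498         5.4996
  3         3.00         2.6327         7.8980
  4         3.00         2.5205        10.0820
  5         3.00         2.4131        12.0656
  6         3.00         2.3103        13.8619
  7         3.00         2.2119        15.4832
  8         3.00         2.1176        16.9412
  9         3.00         2.0274        18.2468
  10      103.00        66.6427       666.4273
  Σ                     88.4983       769.3778
P = 88.4983; Macaulay duration = 769.3778 / 88.4983 = 8.69370 years.
Modified duration = D_Mac / (1 + y) = 8.69370 / 1.0445 = 8.32331 years.

8.32 years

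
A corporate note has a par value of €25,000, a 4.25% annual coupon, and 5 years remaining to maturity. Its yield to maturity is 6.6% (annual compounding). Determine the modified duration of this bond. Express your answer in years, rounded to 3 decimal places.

Periodic yield y = 0.066. First find Macaulay duration:
  t   CF        PV=CF/(1+0.066)^t    t·PV
  1     1,062.50       996.7167       996.7167
  2     1,062.50       935.0063     1,870.0126
  3     1,062.50       877.1166     2,631.3498
  4     1,062.50       822.8111     3,291.2442
  5    26,062.50    18,933.4627    94,667.3136
  Σ                 22,565.1133   103,456.6369
P = 22,565.1133; Macaulay duration = 103,456.6369 / 22,565.1133 = 4.58480 years.
Modified duration = D_Mac / (1 + y) = 4.58480 / 1.066 = 4.30094 years.

4.301 years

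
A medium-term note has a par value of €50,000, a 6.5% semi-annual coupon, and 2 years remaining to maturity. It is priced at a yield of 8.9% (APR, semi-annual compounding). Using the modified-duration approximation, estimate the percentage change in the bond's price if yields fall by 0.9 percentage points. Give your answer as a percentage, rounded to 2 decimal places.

Periodic yield y = 0.0445. Modified duration first:
  t   CF        PV=CF/(1+0.0445)^t    t·PV
  1     1,625.00     1,555.7683     1,555.7683
  2     1,625.00     1,489.4862     2,978.9724
  3     1,625.00     1,426.0279     4,278.0838
  4    51,625.00    43,373.6816   173,494.7265
  Σ                 47,844.9641   182,307.5510
P = 47,844.9641; D_Mac = 3.81038 half-year periods = 1.90519 yrs; D_mod = 1.90519/(1+0.0445) = 1.82402 yrs.
ΔP/P ≈ -D_mod · Δy = -1.82402 × (-0.009) = +0.016416 = +1.6416%.

+1.64%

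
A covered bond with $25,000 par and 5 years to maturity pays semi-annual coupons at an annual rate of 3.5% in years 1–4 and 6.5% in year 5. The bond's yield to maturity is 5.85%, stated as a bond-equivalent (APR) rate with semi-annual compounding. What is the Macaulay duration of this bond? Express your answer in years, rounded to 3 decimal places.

4.609 years

Periodic yield y = 0.02925. Discount each cash flow and weight by its period:
  t   CF        PV=CF/(1+0.02925)^t    t·PV
  1       437.50       425.0668       425.0668
  2       437.50       412.9869       825.9739
  3       437.50       401.2504     1,203.7511
  4       437.50       389.8473     1,559.3893
  5       437.50       378.7683     1,893.8417
  6       437.50       368.0042     2,208.0253
  7       437.50       357.5460     2,502.8220
  8       437.50       347.3850     2,779.0799
  9       812.50       626.8094     5,641.2844
  10   25,812.50    19,347.3422   193,473.4216
  Σ                 23,055.0065   212,512.6561
Price P = Σ PV = 23,055.0065.
Macaulay duration = Σ(t·PV) / P = 212,512.6561 / 23,055.0065 = 9.21764 half-year periods.
In years: 9.21764 / 2 = 4.60882 years.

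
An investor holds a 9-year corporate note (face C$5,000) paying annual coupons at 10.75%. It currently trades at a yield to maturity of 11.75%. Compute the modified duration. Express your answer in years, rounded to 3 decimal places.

Periodic yield y = 0.1175. First find Macaulay duration:
  t   CF        PV=CF/(1+0.1175)^t    t·PV
  1       537.50       480.9843       480.9843
  2       537.50       430.4110       860.8221
  3       537.50       385.1553     1,155.4659
  4       537.50       344.6580     1,378.6319
  5       537.50       308.4188     1,542.0939
  6       537.50       275.9900     1,655.9397
  7       537.50       246.9709     1,728.7961
  8       537.50       221.0030     1,768.0242
  9     5,537.50     2,037.4453    18,337.0075
  Σ                  4,731.0366    28,907.7657
P = 4,731.0366; Macaulay duration = 28,907.7657 / 4,731.0366 = 6.11024 years.
Modified duration = D_Mac / (1 + y) = 6.11024 / 1.1175 = 5.46778 years.

5.468 years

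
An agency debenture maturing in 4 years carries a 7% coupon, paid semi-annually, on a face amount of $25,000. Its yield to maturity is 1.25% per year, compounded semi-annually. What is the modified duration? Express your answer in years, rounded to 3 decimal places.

3.585 years

Periodic yield y = 0.00625. First find Macaulay duration:
  t   CF        PV=CF/(1+0.00625)^t    t·PV
  1       875.00       869.5652       869.5652
  2       875.00       864.1642     1,728.3284
  3       875.00       858.7967     2,576.3901
  4       875.00       853.4626     3,413.8503
  5       875.00       848.1616     4,240.8078
  6       875.00       842.8935     5,057.3609
  7       875.00       837.6581     5,863.6068
  8    25,875.00    24,616.8915   196,935.1320
  Σ                 30,591.5933   220,685.0415
P = 30,591.5933; Macaulay duration = 220,685.0415 / 30,591.5933 = 7.21391 half-year periods = 3.60696 years.
Modified duration = D_Mac / (1 + y) = 3.60696 / 1.00625 = 3.58455 years.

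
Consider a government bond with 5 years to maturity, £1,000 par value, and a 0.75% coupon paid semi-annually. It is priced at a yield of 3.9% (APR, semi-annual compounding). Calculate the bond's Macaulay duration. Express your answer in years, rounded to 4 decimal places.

Periodic yield y = 0.0195. Discount each cash flow and weight by its period:
  t   CF        PV=CF/(1+0.0195)^t    t·PV
  1         3.75         3.6783         3.6783
  2         3.75         3.6079         7.2158
  3         3.75         3.5389        10.6167
  4         3.75         3.4712        13.8849
  5         3.75         3.4048        17.0241
  6         3.75         3.3397        20.0382
  7         3.75         3.2758        22.9308
  8         3.75         3.2132        25.7053
  9         3.75         3.1517        28.3654
  10    1,003.75       827.4719     8,274.7190
  Σ                    858.1535     8,424.1786
Price P = Σ PV = 858.1535.
Macaulay duration = Σ(t·PV) / P = 8,424.1786 / 858.1535 = 9.81663 half-year periods.
In years: 9.81663 / 2 = 4.90832 years.

4.9083 years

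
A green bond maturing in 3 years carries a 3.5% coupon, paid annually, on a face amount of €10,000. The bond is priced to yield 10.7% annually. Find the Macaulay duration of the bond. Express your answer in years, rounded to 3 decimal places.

2.888 years

Periodic yield y = 0.107. Discount each cash flow and weight by its year:
  t   CF        PV=CF/(1+0.107)^t    t·PV
  1       350.00       316.1698       316.1698
  2       350.00       285.6096       571.2192
  3    10,350.00     7,629.5248    22,888.5743
  Σ                  8,231.3042    23,775.9633
Price P = Σ PV = 8,231.3042.
Macaulay duration = Σ(t·PV) / P = 23,775.9633 / 8,231.3042 = 2.88848 years.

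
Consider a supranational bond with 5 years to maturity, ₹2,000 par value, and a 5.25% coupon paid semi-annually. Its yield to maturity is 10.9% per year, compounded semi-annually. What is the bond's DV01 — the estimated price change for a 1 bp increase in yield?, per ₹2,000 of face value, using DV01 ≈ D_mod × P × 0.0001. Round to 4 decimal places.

₹0.6531

Periodic yield y = 0.0545.
  t   CF        PV=CF/(1+0.0545)^t    t·PV
  1        52.50        49.7866        49.7866
  2        52.50        47.2135        94.4270
  3        52.50        44.7733       134.3200
  4        52.50        42.4593       169.8373
  5        52.50        40.2649       201.3244
  6        52.50        38.1839       229.1031
  7        52.50        36.2104       253.4727
  8        52.50        34.3389       274.7114
  9        52.50        32.5642       293.0776
  10    2,052.50     1,207.3059    12,073.0591
  Σ                  1,573.1009    13,773.1191
P = 1,573.1009; D_Mac = 8.75539 half-year periods = 4.37770 yrs; D_mod = 4.15144 yrs.
DV01 ≈ 4.15144 × 1,573.1009 × 0.0001 = 0.653064.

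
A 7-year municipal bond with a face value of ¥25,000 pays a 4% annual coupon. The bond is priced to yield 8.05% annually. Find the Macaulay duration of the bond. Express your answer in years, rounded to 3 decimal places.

6.129 years

Periodic yield y = 0.0805. Discount each cash flow and weight by its year:
  t   CF        PV=CF/(1+0.0805)^t    t·PV
  1     1,000.00       925.4975       925.4975
  2     1,000.00       856.5455     1,713.0911
  3     1,000.00       792.7307     2,378.1921
  4     1,000.00       733.6703     2,934.6810
  5     1,000.00       679.0100     3,395.0498
  6     1,000.00       628.4220     3,770.5319
  7    26,000.00    15,121.6767   105,851.7371
  Σ                 19,737.5526   120,968.7805
Price P = Σ PV = 19,737.5526.
Macaulay duration = Σ(t·PV) / P = 120,968.7805 / 19,737.5526 = 6.12886 years.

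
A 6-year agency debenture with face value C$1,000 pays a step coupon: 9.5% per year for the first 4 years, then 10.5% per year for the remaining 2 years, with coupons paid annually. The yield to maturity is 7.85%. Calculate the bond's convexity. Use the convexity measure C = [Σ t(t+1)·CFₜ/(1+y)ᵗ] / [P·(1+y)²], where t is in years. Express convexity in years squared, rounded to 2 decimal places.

27.32

With y = 0.0785:
  t   CF        PV=CF/(1+0.0785)^t    t·PV        t(t+1)·PV
  1        95.00        88.0853        88.0853         176.1706
  2        95.00        81.6739       163.3478         490.0434
  3        95.00        75.7292       227.1875         908.7500
  4        95.00        70.2171       280.8685       1,404.3424
  5       105.00        71.9596       359.7978       2,158.7871
  6     1,105.00       702.1686     4,213.0114      29,491.0796
  Σ                  1,089.8336     5,332.2983      34,629.1731
P = 1,089.8336.
Convexity = Σ t(t+1)·PV / [P·(1+y)²] = 34,629.1731 / (1,089.8336 × 1.163162) = 27.31754.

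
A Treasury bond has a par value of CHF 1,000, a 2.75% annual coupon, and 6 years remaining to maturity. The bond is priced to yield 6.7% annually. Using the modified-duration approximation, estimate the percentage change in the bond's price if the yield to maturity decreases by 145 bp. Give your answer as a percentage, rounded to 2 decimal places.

Periodic yield y = 0.067. Modified duration first:
  t   CF        PV=CF/(1+0.067)^t    t·PV
  1        27.50        25.7732        25.7732
  2        27.50        24.1548        48.3096
  3        27.50        22.6381        67.9142
  4        27.50        21.2166        84.8662
  5        27.50        19.8843        99.4216
  6     1,027.50       696.2983     4,177.7896
  Σ                    809.9652     4,504.0745
P = 809.9652; D_Mac = 5.56082 yrs; D_mod = 5.56082/(1+0.067) = 5.21164 yrs.
ΔP/P ≈ -D_mod · Δy = -5.21164 × (-0.0145) = +0.075569 = +7.5569%.

+7.56%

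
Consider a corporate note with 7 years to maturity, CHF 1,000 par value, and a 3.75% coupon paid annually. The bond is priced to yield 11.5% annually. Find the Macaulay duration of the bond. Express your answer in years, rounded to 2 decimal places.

6.07 years

Periodic yield y = 0.115. Discount each cash flow and weight by its year:
  t   CF        PV=CF/(1+0.115)^t    t·PV
  1        37.50        33.6323        33.6323
  2        37.50        30.1635        60.3270
  3        37.50        27.0525        81.1574
  4        37.50        24.2623        97.0492
  5        37.50        21.7599       108.7995
  6        37.50        19.5156       117.0936
  7     1,037.50       484.2438     3,389.7063
  Σ                    640.6298     3,887.7653
Price P = Σ PV = 640.6298.
Macaulay duration = Σ(t·PV) / P = 3,887.7653 / 640.6298 = 6.06866 years.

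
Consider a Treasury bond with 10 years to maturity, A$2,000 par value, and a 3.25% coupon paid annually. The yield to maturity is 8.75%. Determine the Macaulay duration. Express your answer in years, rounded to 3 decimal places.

8.300 years

Periodic yield y = 0.0875. Discount each cash flow and weight by its year:
  t   CF        PV=CF/(1+0.0875)^t    t·PV
  1        65.00        59.7701        59.7701
  2        65.00        54.9610       109.9221
  3        65.00        50.5389       151.6166
  4        65.00        46.4725       185.8901
  5        65.00        42.7334       213.6668
  6        65.00        39.2950       235.7703
  7        65.00        36.1334       252.9336
  8        65.00        33.2261       265.8087
  9        65.00        30.5527       274.9745
  10    2,065.00       892.5394     8,925.3941
  Σ                  1,286.2225    10,675.7469
Price P = Σ PV = 1,286.2225.
Macaulay duration = Σ(t·PV) / P = 10,675.7469 / 1,286.2225 = 8.30008 years.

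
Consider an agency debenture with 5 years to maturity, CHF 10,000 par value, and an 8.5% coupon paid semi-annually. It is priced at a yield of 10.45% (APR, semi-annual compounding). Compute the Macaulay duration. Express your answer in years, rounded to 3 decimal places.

Periodic yield y = 0.05225. Discount each cash flow and weight by its period:
  t   CF        PV=CF/(1+0.05225)^t    t·PV
  1       425.00       403.8964       403.8964
  2       425.00       383.8407       767.6815
  3       425.00       364.7809     1,094.3428
  4       425.00       346.6676     1,386.6702
  5       425.00       329.4536     1,647.2680
  6       425.00       313.0944     1,878.5665
  7       425.00       297.5476     2,082.8329
  8       425.00       282.7727     2,262.1815
  9       425.00       268.7315     2,418.5832
  10   10,425.00     6,264.5044    62,645.0441
  Σ                  9,255.2898    76,587.0671
Price P = Σ PV = 9,255.2898.
Macaulay duration = Σ(t·PV) / P = 76,587.0671 / 9,255.2898 = 8.27495 half-year periods.
In years: 8.27495 / 2 = 4.13748 years.

4.137 years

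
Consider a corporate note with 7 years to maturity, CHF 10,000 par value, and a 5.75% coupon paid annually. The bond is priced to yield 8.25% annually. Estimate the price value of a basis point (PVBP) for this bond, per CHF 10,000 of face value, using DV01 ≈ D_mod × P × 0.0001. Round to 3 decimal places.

CHF 4.723

Periodic yield y = 0.0825.
  t   CF        PV=CF/(1+0.0825)^t    t·PV
  1       575.00       531.1778       531.1778
  2       575.00       490.6955       981.3909
  3       575.00       453.2983     1,359.8950
  4       575.00       418.7514     1,675.0054
  5       575.00       386.8373     1,934.1864
  6       575.00       357.3555     2,144.1327
  7    10,575.00     6,071.3468    42,499.4276
  Σ                  8,709.4625    51,125.2159
P = 8,709.4625; D_Mac = 5.87008 yrs; D_mod = 5.42270 yrs.
DV01 ≈ 5.42270 × 8,709.4625 × 0.0001 = 4.722884.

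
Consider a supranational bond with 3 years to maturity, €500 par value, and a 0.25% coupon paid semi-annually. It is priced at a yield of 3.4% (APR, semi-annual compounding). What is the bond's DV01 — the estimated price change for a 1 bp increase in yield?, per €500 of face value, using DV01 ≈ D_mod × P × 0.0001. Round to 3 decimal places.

€0.134

Periodic yield y = 0.017.
  t   CF        PV=CF/(1+0.017)^t    t·PV
  1        0.625         0.6146         0.6146
  2        0.625         0.6043         1.2086
  3        0.625         0.5942         1.7825
  4        0.625         0.5842         2.3370
  5        0.625         0.5745         2.8724
  6      500.625       452.4669     2,714.8014
  Σ                    455.4386     2,723.6164
P = 455.4386; D_Mac = 5.98021 half-year periods = 2.99010 yrs; D_mod = 2.94012 yrs.
DV01 ≈ 2.94012 × 455.4386 × 0.0001 = 0.133904.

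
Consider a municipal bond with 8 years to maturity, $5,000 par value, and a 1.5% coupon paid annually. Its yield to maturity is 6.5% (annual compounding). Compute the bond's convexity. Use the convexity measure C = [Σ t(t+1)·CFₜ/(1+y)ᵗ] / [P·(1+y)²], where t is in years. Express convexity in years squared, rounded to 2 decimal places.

With y = 0.065:
  t   CF        PV=CF/(1+0.065)^t    t·PV        t(t+1)·PV
  1        75.00        70.4225        70.4225         140.8451
  2        75.00        66.1244       132.2489         396.7467
  3        75.00        62.0887       186.2660         745.0642
  4        75.00        58.2992       233.1969       1,165.9846
  5        75.00        54.7411       273.7053       1,642.2319
  6        75.00        51.4001       308.4004       2,158.8025
  7        75.00        48.2630       337.8408       2,702.7261
  8     5,075.00     3,066.4733    24,531.7862     220,786.0760
  Σ                  3,477.8123    26,073.8670     229,738.4770
P = 3,477.8123.
Convexity = Σ t(t+1)·PV / [P·(1+y)²] = 229,738.4770 / (3,477.8123 × 1.134225) = 58.24094.

58.24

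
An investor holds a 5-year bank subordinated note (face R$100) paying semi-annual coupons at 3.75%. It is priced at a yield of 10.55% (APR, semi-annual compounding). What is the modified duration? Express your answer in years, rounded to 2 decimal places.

Periodic yield y = 0.05275. First find Macaulay duration:
  t   CF        PV=CF/(1+0.05275)^t    t·PV
  1        1.875         1.7810         1.7810
  2        1.875         1.6918         3.3836
  3        1.875         1.6070         4.8211
  4        1.875         1.5265         6.1060
  5        1.875         1.4500         7.2501
  6        1.875         1.3774         8.2642
  7        1.875         1.3084         9.1585
  8        1.875         1.2428         9.9424
  9        1.875         1.1805        10.6247
  10     101.875        60.9277       609.2775
  Σ                     74.0932       670.6091
P = 74.0932; Macaulay duration = 670.6091 / 74.0932 = 9.05089 half-year periods = 4.52544 years.
Modified duration = D_Mac / (1 + y) = 4.52544 / 1.05275 = 4.29869 years.

4.30 years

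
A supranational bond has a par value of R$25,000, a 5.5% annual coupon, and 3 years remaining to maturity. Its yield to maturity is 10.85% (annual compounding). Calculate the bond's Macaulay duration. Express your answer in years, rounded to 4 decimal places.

2.8343 years

Periodic yield y = 0.1085. Discount each cash flow and weight by its year:
  t   CF        PV=CF/(1+0.1085)^t    t·PV
  1     1,375.00     1,240.4150     1,240.4150
  2     1,375.00     1,119.0031     2,238.0063
  3    26,375.00    19,363.5676    58,090.7028
  Σ                 21,722.9857    61,569.1240
Price P = Σ PV = 21,722.9857.
Macaulay duration = Σ(t·PV) / P = 61,569.1240 / 21,722.9857 = 2.83428 years.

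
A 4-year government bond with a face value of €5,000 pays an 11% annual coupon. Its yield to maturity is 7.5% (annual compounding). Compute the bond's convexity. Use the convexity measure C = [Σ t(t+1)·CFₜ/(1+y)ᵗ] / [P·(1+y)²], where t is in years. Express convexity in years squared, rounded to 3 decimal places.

With y = 0.075:
  t   CF        PV=CF/(1+0.075)^t    t·PV        t(t+1)·PV
  1       550.00       511.6279       511.6279       1,023.2558
  2       550.00       475.9329       951.8659       2,855.5976
  3       550.00       442.7283     1,328.1849       5,312.7398
  4     5,550.00     4,155.8429    16,623.3718      83,116.8588
  Σ                  5,586.1321    19,415.0505      92,308.4520
P = 5,586.1321.
Convexity = Σ t(t+1)·PV / [P·(1+y)²] = 92,308.4520 / (5,586.1321 × 1.155625) = 14.29925.

14.299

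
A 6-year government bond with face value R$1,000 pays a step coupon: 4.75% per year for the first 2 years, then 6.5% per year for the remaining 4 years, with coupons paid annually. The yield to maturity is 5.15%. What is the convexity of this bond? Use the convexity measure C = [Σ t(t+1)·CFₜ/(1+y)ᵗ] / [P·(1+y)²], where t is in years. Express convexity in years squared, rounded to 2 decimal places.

32.04

With y = 0.0515:
  t   CF        PV=CF/(1+0.0515)^t    t·PV        t(t+1)·PV
  1        47.50        45.1736        45.1736          90.3471
  2        47.50        42.9611        85.9221         257.7664
  3        65.00        55.9095       167.7285         670.9139
  4        65.00        53.1712       212.6847       1,063.4235
  5        65.00        50.5670       252.8349       1,517.0092
  6     1,065.00       787.9414     4,727.6487      33,093.5408
  Σ                  1,035.7237     5,491.9924      36,693.0009
P = 1,035.7237.
Convexity = Σ t(t+1)·PV / [P·(1+y)²] = 36,693.0009 / (1,035.7237 × 1.105652) = 32.04208.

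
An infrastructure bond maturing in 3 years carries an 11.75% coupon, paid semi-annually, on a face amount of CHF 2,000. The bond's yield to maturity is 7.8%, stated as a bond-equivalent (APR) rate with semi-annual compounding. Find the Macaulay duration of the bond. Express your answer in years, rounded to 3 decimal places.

Periodic yield y = 0.039. Discount each cash flow and weight by its period:
  t   CF        PV=CF/(1+0.039)^t    t·PV
  1       117.50       113.0895       113.0895
  2       117.50       108.8446       217.6891
  3       117.50       104.7590       314.2769
  4       117.50       100.8267       403.3069
  5       117.50        97.0421       485.2104
  6     2,117.50     1,683.1783    10,099.0700
  Σ                  2,207.7402    11,632.6430
Price P = Σ PV = 2,207.7402.
Macaulay duration = Σ(t·PV) / P = 11,632.6430 / 2,207.7402 = 5.26903 half-year periods.
In years: 5.26903 / 2 = 2.63451 years.

2.635 years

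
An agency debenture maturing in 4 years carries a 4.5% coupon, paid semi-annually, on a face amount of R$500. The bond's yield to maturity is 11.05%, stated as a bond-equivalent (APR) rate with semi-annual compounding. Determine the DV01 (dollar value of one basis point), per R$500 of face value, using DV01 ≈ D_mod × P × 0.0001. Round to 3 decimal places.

R$0.137

Periodic yield y = 0.05525.
  t   CF        PV=CF/(1+0.05525)^t    t·PV
  1        11.25        10.6610        10.6610
  2        11.25        10.1028        20.2056
  3        11.25         9.5738        28.7215
  4        11.25         9.0726        36.2903
  5        11.25         8.5976        42.9878
  6        11.25         8.1474        48.8845
  7        11.25         7.7208        54.0459
  8       511.25       332.4991     2,659.9926
  Σ                    396.3751     2,901.7894
P = 396.3751; D_Mac = 7.32082 half-year periods = 3.66041 yrs; D_mod = 3.46876 yrs.
DV01 ≈ 3.46876 × 396.3751 × 0.0001 = 0.137493.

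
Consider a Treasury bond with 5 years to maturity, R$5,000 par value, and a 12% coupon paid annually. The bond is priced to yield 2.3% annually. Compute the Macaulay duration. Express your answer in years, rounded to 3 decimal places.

4.211 years

Periodic yield y = 0.023. Discount each cash flow and weight by its year:
  t   CF        PV=CF/(1+0.023)^t    t·PV
  1       600.00       586.5103       586.5103
  2       600.00       573.3238     1,146.6476
  3       600.00       560.4338     1,681.3015
  4       600.00       547.8337     2,191.3347
  5     5,600.00     4,998.1566    24,990.7830
  Σ                  7,266.2582    30,596.5770
Price P = Σ PV = 7,266.2582.
Macaulay duration = Σ(t·PV) / P = 30,596.5770 / 7,266.2582 = 4.21077 years.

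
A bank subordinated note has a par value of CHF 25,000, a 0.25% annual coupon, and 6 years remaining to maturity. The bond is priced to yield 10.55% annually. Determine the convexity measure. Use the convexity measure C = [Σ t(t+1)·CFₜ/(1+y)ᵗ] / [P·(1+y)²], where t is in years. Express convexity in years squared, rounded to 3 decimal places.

With y = 0.1055:
  t   CF        PV=CF/(1+0.1055)^t    t·PV        t(t+1)·PV
  1        62.50        56.5355        56.5355         113.0710
  2        62.50        51.1402       102.2804         306.8413
  3        62.50        46.2598       138.7794         555.1176
  4        62.50        41.8451       167.3806         836.9028
  5        62.50        37.8518       189.2589       1,135.5533
  6    25,062.50    13,730.0434    82,380.2601     576,661.8207
  Σ                 13,963.6758    83,034.4949     579,609.3068
P = 13,963.6758.
Convexity = Σ t(t+1)·PV / [P·(1+y)²] = 579,609.3068 / (13,963.6758 × 1.222130) = 33.96394.

33.964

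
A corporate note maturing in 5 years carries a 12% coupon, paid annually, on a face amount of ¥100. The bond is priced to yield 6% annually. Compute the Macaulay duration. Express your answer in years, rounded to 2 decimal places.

Periodic yield y = 0.06. Discount each cash flow and weight by its year:
  t   CF        PV=CF/(1+0.06)^t    t·PV
  1        12.00        11.3208        11.3208
  2        12.00        10.6800        21.3599
  3        12.00        10.0754        30.2263
  4        12.00         9.5051        38.0205
  5       112.00        83.6929       418.4646
  Σ                    125.2742       519.3920
Price P = Σ PV = 125.2742.
Macaulay duration = Σ(t·PV) / P = 519.3920 / 125.2742 = 4.14604 years.

4.15 years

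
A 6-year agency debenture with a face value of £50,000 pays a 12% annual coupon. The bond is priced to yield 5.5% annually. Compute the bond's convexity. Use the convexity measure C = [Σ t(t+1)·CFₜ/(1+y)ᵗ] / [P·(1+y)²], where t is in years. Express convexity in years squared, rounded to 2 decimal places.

27.74

With y = 0.055:
  t   CF        PV=CF/(1+0.055)^t    t·PV        t(t+1)·PV
  1     6,000.00     5,687.2038     5,687.2038      11,374.4076
  2     6,000.00     5,390.7145    10,781.4290      32,344.2870
  3     6,000.00     5,109.6820    15,329.0460      61,316.1838
  4     6,000.00     4,843.3005    19,373.2018      96,866.0092
  5     6,000.00     4,590.8061    22,954.0306     137,724.1837
  6    56,000.00    40,613.7666   243,682.5999   1,705,778.1993
  Σ                 66,235.4735   317,807.5111   2,045,403.2705
P = 66,235.4735.
Convexity = Σ t(t+1)·PV / [P·(1+y)²] = 2,045,403.2705 / (66,235.4735 × 1.113025) = 27.74491.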